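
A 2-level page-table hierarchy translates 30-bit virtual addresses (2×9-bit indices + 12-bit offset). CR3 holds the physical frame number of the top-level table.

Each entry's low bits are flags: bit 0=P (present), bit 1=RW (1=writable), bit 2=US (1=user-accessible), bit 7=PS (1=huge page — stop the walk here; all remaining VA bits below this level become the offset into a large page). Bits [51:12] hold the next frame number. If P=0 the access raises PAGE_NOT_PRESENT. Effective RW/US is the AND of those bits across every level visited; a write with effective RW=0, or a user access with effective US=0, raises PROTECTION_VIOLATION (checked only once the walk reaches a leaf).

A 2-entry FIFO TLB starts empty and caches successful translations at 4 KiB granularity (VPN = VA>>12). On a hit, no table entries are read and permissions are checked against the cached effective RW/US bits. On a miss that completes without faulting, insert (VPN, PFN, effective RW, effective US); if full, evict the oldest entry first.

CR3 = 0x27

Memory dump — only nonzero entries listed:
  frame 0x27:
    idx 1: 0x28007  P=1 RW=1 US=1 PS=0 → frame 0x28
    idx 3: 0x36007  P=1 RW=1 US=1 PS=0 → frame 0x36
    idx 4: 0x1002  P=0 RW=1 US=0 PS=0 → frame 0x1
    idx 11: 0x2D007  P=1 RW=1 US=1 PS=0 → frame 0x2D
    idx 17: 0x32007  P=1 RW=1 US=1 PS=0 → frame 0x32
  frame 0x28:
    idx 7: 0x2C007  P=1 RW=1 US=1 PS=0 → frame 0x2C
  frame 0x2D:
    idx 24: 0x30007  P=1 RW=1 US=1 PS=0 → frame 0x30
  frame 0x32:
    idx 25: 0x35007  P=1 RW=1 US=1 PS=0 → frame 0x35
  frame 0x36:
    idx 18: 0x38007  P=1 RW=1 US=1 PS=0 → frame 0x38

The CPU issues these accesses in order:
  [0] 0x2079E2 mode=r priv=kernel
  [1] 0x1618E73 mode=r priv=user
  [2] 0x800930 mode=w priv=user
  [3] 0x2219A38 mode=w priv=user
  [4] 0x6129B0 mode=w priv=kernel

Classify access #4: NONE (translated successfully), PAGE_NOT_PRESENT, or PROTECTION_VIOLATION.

Walk each access:
#0 VA=0x2079E2 (r,kernel):
  L0 @0x27[1] → 0x28007  P=1,RW=1,US=1,PS=0
  L1 @0x28[7] → 0x2C007  P=1,RW=1,US=1,PS=0
  → PA=0x2C9E2  (2 entries read)
#1 VA=0x1618E73 (r,user):
  L0 @0x27[11] → 0x2D007  P=1,RW=1,US=1,PS=0
  L1 @0x2D[24] → 0x30007  P=1,RW=1,US=1,PS=0
  → PA=0x30E73  (2 entries read)
#2 VA=0x800930 (w,user):
  L0 @0x27[4] → 0x1002  P=0,RW=1,US=0,PS=0
  ✗ PAGE_NOT_PRESENT  [1 reads]
#3 VA=0x2219A38 (w,user):
  L0 @0x27[17] → 0x32007  P=1,RW=1,US=1,PS=0
  L1 @0x32[25] → 0x35007  P=1,RW=1,US=1,PS=0
  → PA=0x35A38  (2 entries read)
#4 VA=0x6129B0 (w,kernel):
  L0 @0x27[3] → 0x36007  P=1,RW=1,US=1,PS=0
  L1 @0x36[18] → 0x38007  P=1,RW=1,US=1,PS=0
  → PA=0x389B0  (2 entries read)

Access #4 fault: NONE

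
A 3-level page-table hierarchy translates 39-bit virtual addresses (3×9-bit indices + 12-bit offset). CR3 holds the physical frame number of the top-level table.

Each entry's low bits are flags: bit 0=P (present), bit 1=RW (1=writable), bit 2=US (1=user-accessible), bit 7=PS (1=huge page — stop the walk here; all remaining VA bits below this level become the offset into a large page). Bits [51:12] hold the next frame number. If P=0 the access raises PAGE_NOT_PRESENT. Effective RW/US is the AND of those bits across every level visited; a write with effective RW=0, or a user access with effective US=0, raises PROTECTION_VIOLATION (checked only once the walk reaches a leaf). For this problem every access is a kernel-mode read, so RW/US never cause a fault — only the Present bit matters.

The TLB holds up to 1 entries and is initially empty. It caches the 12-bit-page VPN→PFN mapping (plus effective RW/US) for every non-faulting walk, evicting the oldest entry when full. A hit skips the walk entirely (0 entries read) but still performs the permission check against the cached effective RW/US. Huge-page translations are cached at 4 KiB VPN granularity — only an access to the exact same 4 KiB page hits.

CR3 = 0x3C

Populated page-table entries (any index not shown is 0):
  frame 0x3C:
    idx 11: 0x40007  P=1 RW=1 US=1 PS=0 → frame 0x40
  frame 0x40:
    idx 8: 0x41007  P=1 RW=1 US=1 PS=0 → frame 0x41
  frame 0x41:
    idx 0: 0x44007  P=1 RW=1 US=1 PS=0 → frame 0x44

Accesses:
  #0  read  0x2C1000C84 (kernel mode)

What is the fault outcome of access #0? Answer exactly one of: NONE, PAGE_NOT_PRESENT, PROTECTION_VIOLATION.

Trace:
#0 VA=0x2C1000C84 (r,kernel):
  L0: frame=0x3C idx=11 entry=0x40007 [P=1 RW=1 US=1 PS=0]
  L1: frame=0x40 idx=8 entry=0x41007 [P=1 RW=1 US=1 PS=0]
  L2: frame=0x41 idx=0 entry=0x44007 [P=1 RW=1 US=1 PS=0]
  ⇒ phys 0x44C84  [3 reads]

Access #0 fault: NONE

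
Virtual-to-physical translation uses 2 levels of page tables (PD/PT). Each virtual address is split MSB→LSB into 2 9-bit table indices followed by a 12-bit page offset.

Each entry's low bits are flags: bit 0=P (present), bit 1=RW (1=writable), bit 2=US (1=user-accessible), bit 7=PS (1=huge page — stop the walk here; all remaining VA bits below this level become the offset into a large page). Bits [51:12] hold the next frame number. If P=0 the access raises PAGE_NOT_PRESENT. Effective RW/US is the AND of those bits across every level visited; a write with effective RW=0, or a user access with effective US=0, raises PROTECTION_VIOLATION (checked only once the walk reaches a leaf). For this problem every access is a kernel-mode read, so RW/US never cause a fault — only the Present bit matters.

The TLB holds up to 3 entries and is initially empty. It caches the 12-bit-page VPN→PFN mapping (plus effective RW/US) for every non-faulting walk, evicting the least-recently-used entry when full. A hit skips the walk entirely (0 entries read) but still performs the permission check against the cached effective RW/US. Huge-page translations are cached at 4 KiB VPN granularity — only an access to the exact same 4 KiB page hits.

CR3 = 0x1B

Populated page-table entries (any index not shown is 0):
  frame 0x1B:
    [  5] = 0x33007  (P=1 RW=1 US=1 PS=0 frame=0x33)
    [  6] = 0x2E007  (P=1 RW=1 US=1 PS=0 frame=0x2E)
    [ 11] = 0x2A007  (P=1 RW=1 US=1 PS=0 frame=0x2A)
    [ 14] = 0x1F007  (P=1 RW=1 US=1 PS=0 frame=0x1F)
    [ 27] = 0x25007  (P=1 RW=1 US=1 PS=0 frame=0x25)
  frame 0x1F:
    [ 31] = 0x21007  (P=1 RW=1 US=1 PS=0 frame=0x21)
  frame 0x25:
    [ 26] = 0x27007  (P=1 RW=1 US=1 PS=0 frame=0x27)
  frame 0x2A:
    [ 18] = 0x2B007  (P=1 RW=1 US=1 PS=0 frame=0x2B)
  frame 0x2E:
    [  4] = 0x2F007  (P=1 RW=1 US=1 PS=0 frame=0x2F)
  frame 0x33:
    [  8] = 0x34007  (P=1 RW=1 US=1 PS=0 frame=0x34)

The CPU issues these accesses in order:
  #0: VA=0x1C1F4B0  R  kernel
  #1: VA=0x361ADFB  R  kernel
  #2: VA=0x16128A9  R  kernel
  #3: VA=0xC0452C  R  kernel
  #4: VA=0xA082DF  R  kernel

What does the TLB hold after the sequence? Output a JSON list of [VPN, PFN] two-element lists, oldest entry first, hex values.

Walk each access:
#0 VA=0x1C1F4B0 (r,kernel):
  lvl0: tbl 0x1B, slot 14 ⇒ 0x1F007 (P1/RW1/US1/PS0)
  lvl1: tbl 0x1F, slot 31 ⇒ 0x21007 (P1/RW1/US1/PS0)
  → PA=0x214B0  (2 entries read)
#1 VA=0x361ADFB (r,kernel):
  lvl0: tbl 0x1B, slot 27 ⇒ 0x25007 (P1/RW1/US1/PS0)
  lvl1: tbl 0x25, slot 26 ⇒ 0x27007 (P1/RW1/US1/PS0)
  → PA=0x27DFB  (2 entries read)
#2 VA=0x16128A9 (r,kernel):
  lvl0: tbl 0x1B, slot 11 ⇒ 0x2A007 (P1/RW1/US1/PS0)
  lvl1: tbl 0x2A, slot 18 ⇒ 0x2B007 (P1/RW1/US1/PS0)
  → PA=0x2B8A9  (2 entries read)
#3 VA=0xC0452C (r,kernel):
  lvl0: tbl 0x1B, slot 6 ⇒ 0x2E007 (P1/RW1/US1/PS0)
  lvl1: tbl 0x2E, slot 4 ⇒ 0x2F007 (P1/RW1/US1/PS0)
  → PA=0x2F52C  (2 entries read)
#4 VA=0xA082DF (r,kernel):
  lvl0: tbl 0x1B, slot 5 ⇒ 0x33007 (P1/RW1/US1/PS0)
  lvl1: tbl 0x33, slot 8 ⇒ 0x34007 (P1/RW1/US1/PS0)
  → PA=0x342DF  (2 entries read)

TLB: [["0x1612", "0x2B"], ["0xC04", "0x2F"], ["0xA08", "0x34"]]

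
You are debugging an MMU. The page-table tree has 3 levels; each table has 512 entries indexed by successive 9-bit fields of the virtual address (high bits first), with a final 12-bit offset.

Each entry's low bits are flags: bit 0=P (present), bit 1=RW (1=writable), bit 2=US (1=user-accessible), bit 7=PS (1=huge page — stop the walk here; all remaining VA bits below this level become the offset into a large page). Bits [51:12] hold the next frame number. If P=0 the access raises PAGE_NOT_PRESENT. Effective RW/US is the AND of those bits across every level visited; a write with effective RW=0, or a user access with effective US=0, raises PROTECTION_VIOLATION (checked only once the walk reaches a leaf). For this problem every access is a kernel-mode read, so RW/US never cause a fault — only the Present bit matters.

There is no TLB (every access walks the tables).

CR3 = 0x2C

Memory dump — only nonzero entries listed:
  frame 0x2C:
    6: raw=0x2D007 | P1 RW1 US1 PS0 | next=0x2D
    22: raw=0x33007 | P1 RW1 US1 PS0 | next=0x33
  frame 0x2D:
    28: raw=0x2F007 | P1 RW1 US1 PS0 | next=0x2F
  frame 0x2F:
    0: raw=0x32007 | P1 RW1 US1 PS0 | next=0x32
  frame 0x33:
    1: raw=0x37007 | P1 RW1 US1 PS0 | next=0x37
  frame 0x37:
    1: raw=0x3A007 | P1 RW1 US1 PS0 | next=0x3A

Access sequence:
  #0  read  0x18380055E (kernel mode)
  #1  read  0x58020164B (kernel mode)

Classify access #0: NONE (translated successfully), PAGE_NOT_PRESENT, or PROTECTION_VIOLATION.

Trace:
#0 VA=0x18380055E (r,kernel):
  L0 @0x2C[6] → 0x2D007  P=1,RW=1,US=1,PS=0
  L1 @0x2D[28] → 0x2F007  P=1,RW=1,US=1,PS=0
  L2 @0x2F[0] → 0x32007  P=1,RW=1,US=1,PS=0
  → PA=0x3255E  (3 entries read)
#1 VA=0x58020164B (r,kernel):
  L0 @0x2C[22] → 0x33007  P=1,RW=1,US=1,PS=0
  L1 @0x33[1] → 0x37007  P=1,RW=1,US=1,PS=0
  L2 @0x37[1] → 0x3A007  P=1,RW=1,US=1,PS=0
  → PA=0x3A64B  (3 entries read)

Access #0 fault: NONE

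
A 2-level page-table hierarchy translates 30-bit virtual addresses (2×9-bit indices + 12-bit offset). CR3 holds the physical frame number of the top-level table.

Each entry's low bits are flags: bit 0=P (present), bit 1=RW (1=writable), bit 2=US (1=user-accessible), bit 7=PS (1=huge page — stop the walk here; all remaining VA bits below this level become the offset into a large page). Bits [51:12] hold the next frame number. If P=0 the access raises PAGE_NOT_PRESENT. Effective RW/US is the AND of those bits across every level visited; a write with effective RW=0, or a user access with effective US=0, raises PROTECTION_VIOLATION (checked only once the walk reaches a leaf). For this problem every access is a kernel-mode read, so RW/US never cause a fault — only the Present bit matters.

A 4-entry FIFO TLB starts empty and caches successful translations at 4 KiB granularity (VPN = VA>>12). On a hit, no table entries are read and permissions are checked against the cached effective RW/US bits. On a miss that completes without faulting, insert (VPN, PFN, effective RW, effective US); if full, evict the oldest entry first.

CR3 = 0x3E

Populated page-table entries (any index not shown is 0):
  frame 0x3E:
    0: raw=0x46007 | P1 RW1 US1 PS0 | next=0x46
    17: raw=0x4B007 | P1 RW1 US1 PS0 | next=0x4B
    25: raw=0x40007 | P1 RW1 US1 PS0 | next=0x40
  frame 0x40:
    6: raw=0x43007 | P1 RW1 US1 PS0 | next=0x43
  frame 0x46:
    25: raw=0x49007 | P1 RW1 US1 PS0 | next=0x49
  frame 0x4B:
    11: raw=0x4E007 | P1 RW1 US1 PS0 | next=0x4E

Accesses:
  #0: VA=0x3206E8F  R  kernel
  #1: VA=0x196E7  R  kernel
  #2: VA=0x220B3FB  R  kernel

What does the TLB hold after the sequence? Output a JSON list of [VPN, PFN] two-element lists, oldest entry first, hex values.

Walk each access:
#0 VA=0x3206E8F (r,kernel):
  L0: frame=0x3E idx=25 entry=0x40007 [P=1 RW=1 US=1 PS=0]
  L1: frame=0x40 idx=6 entry=0x43007 [P=1 RW=1 US=1 PS=0]
  → PA=0x43E8F  (2 entries read)
#1 VA=0x196E7 (r,kernel):
  L0: frame=0x3E idx=0 entry=0x46007 [P=1 RW=1 US=1 PS=0]
  L1: frame=0x46 idx=25 entry=0x49007 [P=1 RW=1 US=1 PS=0]
  → PA=0x496E7  (2 entries read)
#2 VA=0x220B3FB (r,kernel):
  L0: frame=0x3E idx=17 entry=0x4B007 [P=1 RW=1 US=1 PS=0]
  L1: frame=0x4B idx=11 entry=0x4E007 [P=1 RW=1 US=1 PS=0]
  → PA=0x4E3FB  (2 entries read)

TLB: [["0x3206", "0x43"], ["0x19", "0x49"], ["0x220B", "0x4E"]]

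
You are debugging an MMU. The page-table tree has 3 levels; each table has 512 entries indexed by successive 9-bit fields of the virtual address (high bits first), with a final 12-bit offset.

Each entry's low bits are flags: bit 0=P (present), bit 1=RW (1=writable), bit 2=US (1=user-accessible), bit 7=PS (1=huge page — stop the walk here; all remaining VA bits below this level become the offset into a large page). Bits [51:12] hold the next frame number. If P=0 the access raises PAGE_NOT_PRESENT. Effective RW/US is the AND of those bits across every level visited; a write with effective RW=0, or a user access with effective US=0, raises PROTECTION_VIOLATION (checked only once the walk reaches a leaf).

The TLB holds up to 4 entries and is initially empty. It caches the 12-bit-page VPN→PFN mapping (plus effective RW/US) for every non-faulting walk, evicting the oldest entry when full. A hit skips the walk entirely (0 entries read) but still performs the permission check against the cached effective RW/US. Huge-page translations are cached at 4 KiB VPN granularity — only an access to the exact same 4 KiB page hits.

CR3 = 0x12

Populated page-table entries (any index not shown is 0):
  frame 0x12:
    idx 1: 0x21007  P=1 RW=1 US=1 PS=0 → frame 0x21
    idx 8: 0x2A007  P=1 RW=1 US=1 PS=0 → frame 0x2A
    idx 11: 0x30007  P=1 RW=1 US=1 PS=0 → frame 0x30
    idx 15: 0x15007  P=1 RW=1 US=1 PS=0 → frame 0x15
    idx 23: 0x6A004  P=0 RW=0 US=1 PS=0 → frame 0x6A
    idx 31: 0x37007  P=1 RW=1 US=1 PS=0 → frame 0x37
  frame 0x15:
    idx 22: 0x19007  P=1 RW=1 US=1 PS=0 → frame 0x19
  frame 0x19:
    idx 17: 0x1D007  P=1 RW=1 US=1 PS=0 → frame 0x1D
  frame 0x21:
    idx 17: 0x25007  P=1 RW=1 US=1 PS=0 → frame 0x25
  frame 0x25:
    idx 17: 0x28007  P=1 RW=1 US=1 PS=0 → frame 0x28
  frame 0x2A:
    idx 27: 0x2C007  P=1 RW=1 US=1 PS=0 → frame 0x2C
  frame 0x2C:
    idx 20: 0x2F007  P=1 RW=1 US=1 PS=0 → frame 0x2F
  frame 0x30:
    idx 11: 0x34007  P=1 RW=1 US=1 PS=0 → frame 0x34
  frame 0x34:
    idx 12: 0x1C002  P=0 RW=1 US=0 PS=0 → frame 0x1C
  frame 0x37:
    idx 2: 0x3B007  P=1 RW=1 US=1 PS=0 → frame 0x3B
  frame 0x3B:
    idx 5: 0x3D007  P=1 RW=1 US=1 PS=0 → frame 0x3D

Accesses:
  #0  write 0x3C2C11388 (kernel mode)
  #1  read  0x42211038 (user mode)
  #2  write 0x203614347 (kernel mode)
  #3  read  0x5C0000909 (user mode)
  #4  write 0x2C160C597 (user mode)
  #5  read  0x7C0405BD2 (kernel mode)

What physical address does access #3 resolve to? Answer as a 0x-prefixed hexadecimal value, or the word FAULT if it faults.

Trace:
#0 VA=0x3C2C11388 (w,kernel):
  L0 @0x12[15] → 0x15007  P=1,RW=1,US=1,PS=0
  L1 @0x15[22] → 0x19007  P=1,RW=1,US=1,PS=0
  L2 @0x19[17] → 0x1D007  P=1,RW=1,US=1,PS=0
  → PA=0x1D388  (3 entries read)
#1 VA=0x42211038 (r,user):
  L0 @0x12[1] → 0x21007  P=1,RW=1,US=1,PS=0
  L1 @0x21[17] → 0x25007  P=1,RW=1,US=1,PS=0
  L2 @0x25[17] → 0x28007  P=1,RW=1,US=1,PS=0
  → PA=0x28038  (3 entries read)
#2 VA=0x203614347 (w,kernel):
  L0 @0x12[8] → 0x2A007  P=1,RW=1,US=1,PS=0
  L1 @0x2A[27] → 0x2C007  P=1,RW=1,US=1,PS=0
  L2 @0x2C[20] → 0x2F007  P=1,RW=1,US=1,PS=0
  → PA=0x2F347  (3 entries read)
#3 VA=0x5C0000909 (r,user):
  L0 @0x12[23] → 0x6A004  P=0,RW=0,US=1,PS=0
  → PAGE_NOT_PRESENT  (1 entries read)
#4 VA=0x2C160C597 (w,user):
  L0 @0x12[11] → 0x30007  P=1,RW=1,US=1,PS=0
  L1 @0x30[11] → 0x34007  P=1,RW=1,US=1,PS=0
  L2 @0x34[12] → 0x1C002  P=0,RW=1,US=0,PS=0
  → PAGE_NOT_PRESENT  (3 entries read)
#5 VA=0x7C0405BD2 (r,kernel):
  L0 @0x12[31] → 0x37007  P=1,RW=1,US=1,PS=0
  L1 @0x37[2] → 0x3B007  P=1,RW=1,US=1,PS=0
  L2 @0x3B[5] → 0x3D007  P=1,RW=1,US=1,PS=0
  → PA=0x3DBD2  (3 entries read)

Access #3 PA: FAULT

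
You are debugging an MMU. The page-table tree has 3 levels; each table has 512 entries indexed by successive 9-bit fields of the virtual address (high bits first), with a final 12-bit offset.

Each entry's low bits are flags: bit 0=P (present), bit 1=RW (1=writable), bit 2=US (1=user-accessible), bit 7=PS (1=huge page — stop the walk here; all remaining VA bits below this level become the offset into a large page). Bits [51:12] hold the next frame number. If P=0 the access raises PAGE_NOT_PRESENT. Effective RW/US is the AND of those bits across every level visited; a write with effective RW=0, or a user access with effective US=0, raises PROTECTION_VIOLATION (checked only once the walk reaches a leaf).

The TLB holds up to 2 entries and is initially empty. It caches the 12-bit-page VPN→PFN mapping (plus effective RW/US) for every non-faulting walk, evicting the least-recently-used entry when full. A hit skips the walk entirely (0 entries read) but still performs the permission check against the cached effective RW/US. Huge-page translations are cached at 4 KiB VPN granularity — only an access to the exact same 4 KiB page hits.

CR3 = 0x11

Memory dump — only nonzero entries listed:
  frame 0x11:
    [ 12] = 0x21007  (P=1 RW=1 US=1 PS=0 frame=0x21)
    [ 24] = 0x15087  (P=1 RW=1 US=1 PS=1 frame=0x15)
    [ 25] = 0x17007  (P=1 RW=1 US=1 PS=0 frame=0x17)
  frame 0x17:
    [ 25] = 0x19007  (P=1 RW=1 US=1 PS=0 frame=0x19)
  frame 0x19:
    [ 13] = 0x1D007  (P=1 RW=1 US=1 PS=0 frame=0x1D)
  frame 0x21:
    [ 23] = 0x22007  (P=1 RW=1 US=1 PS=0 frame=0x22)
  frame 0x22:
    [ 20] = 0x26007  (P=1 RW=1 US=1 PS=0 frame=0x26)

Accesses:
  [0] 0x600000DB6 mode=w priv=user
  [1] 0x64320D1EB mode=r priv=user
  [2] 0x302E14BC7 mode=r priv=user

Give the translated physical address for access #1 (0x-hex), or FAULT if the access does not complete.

Trace:
#0 VA=0x600000DB6 (w,user):
  L0: frame=0x11 idx=24 entry=0x15087 [P=1 RW=1 US=1 PS=1]
  → PA=0x15DB6 (huge @L0)  (1 entries read)
#1 VA=0x64320D1EB (r,user):
  L0: frame=0x11 idx=25 entry=0x17007 [P=1 RW=1 US=1 PS=0]
  L1: frame=0x17 idx=25 entry=0x19007 [P=1 RW=1 US=1 PS=0]
  L2: frame=0x19 idx=13 entry=0x1D007 [P=1 RW=1 US=1 PS=0]
  → PA=0x1D1EB  (3 entries read)
#2 VA=0x302E14BC7 (r,user):
  L0: frame=0x11 idx=12 entry=0x21007 [P=1 RW=1 US=1 PS=0]
  L1: frame=0x21 idx=23 entry=0x22007 [P=1 RW=1 US=1 PS=0]
  L2: frame=0x22 idx=20 entry=0x26007 [P=1 RW=1 US=1 PS=0]
  → PA=0x26BC7  (3 entries read)

Access #1 PA: 0x1D1EB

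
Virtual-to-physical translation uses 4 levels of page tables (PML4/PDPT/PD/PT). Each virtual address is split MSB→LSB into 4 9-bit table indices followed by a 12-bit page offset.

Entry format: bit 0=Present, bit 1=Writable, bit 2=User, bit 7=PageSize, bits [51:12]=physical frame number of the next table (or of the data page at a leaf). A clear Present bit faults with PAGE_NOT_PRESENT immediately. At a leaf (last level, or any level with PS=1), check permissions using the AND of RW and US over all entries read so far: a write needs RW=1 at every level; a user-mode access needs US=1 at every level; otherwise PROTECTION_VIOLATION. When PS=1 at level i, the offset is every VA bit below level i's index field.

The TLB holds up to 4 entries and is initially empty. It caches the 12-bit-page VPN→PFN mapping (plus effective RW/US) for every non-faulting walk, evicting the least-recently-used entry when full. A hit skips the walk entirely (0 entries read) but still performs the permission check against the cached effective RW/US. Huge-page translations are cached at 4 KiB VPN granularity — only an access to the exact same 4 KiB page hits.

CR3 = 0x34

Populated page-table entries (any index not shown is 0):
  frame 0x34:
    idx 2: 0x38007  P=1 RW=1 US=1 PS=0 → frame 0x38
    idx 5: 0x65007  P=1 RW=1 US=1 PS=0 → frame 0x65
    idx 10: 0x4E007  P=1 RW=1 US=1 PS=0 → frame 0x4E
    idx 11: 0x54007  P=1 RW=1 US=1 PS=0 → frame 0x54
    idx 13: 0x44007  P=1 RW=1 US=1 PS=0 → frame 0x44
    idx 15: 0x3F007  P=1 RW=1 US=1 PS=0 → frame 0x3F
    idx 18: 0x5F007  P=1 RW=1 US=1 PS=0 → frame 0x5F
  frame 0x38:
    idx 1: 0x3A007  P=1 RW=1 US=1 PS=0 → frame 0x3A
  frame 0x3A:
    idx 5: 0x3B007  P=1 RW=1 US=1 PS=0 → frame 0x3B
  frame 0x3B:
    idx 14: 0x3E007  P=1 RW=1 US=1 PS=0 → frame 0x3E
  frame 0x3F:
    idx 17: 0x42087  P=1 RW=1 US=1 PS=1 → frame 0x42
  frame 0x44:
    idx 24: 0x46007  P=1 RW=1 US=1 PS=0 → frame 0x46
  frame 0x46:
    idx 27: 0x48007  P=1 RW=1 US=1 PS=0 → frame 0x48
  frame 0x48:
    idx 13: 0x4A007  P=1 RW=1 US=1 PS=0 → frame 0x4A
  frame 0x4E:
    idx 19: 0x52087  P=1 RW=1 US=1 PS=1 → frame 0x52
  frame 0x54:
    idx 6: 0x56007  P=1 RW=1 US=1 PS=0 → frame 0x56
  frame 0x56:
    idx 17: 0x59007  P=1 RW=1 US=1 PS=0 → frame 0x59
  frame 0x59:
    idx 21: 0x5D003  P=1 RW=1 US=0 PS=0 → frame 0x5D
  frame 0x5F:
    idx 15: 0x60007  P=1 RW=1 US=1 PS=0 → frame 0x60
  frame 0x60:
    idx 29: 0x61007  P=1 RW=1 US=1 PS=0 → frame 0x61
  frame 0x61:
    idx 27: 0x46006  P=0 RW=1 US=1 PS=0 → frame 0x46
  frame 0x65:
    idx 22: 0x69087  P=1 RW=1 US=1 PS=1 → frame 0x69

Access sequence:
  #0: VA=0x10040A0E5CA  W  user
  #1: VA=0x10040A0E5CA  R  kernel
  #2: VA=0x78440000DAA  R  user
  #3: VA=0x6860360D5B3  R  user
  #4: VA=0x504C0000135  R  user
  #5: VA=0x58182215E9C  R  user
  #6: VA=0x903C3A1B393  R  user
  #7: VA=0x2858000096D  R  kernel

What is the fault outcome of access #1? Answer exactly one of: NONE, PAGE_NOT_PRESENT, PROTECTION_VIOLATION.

Trace:
#0 VA=0x10040A0E5CA (w,user):
  lvl0: tbl 0x34, slot 2 ⇒ 0x38007 (P1/RW1/US1/PS0)
  lvl1: tbl 0x38, slot 1 ⇒ 0x3A007 (P1/RW1/US1/PS0)
  lvl2: tbl 0x3A, slot 5 ⇒ 0x3B007 (P1/RW1/US1/PS0)
  lvl3: tbl 0x3B, slot 14 ⇒ 0x3E007 (P1/RW1/US1/PS0)
  ✓ 0x3E5CA  — 4 lookups
#1 VA=0x10040A0E5CA (r,kernel):
  TLB hit vpn=0x10040A0E → PA=0x3E5CA
#2 VA=0x78440000DAA (r,user):
  lvl0: tbl 0x34, slot 15 ⇒ 0x3F007 (P1/RW1/US1/PS0)
  lvl1: tbl 0x3F, slot 17 ⇒ 0x42087 (P1/RW1/US1/PS1)
  ✓ 0x42DAA (huge @L1)  — 2 lookups
#3 VA=0x6860360D5B3 (r,user):
  lvl0: tbl 0x34, slot 13 ⇒ 0x44007 (P1/RW1/US1/PS0)
  lvl1: tbl 0x44, slot 24 ⇒ 0x46007 (P1/RW1/US1/PS0)
  lvl2: tbl 0x46, slot 27 ⇒ 0x48007 (P1/RW1/US1/PS0)
  lvl3: tbl 0x48, slot 13 ⇒ 0x4A007 (P1/RW1/US1/PS0)
  ✓ 0x4A5B3  — 4 lookups
#4 VA=0x504C0000135 (r,user):
  lvl0: tbl 0x34, slot 10 ⇒ 0x4E007 (P1/RW1/US1/PS0)
  lvl1: tbl 0x4E, slot 19 ⇒ 0x52087 (P1/RW1/US1/PS1)
  ✓ 0x52135 (huge @L1)  — 2 lookups
#5 VA=0x58182215E9C (r,user):
  lvl0: tbl 0x34, slot 11 ⇒ 0x54007 (P1/RW1/US1/PS0)
  lvl1: tbl 0x54, slot 6 ⇒ 0x56007 (P1/RW1/US1/PS0)
  lvl2: tbl 0x56, slot 17 ⇒ 0x59007 (P1/RW1/US1/PS0)
  lvl3: tbl 0x59, slot 21 ⇒ 0x5D003 (P1/RW1/US0/PS0)
  ✗ PROTECTION_VIOLATION  [4 reads]
#6 VA=0x903C3A1B393 (r,user):
  lvl0: tbl 0x34, slot 18 ⇒ 0x5F007 (P1/RW1/US1/PS0)
  lvl1: tbl 0x5F, slot 15 ⇒ 0x60007 (P1/RW1/US1/PS0)
  lvl2: tbl 0x60, slot 29 ⇒ 0x61007 (P1/RW1/US1/PS0)
  lvl3: tbl 0x61, slot 27 ⇒ 0x46006 (P0/RW1/US1/PS0)
  ✗ PAGE_NOT_PRESENT  [4 reads]
#7 VA=0x2858000096D (r,kernel):
  lvl0: tbl 0x34, slot 5 ⇒ 0x65007 (P1/RW1/US1/PS0)
  lvl1: tbl 0x65, slot 22 ⇒ 0x69087 (P1/RW1/US1/PS1)
  ✓ 0x6996D (huge @L1)  — 2 lookups

Access #1 fault: NONE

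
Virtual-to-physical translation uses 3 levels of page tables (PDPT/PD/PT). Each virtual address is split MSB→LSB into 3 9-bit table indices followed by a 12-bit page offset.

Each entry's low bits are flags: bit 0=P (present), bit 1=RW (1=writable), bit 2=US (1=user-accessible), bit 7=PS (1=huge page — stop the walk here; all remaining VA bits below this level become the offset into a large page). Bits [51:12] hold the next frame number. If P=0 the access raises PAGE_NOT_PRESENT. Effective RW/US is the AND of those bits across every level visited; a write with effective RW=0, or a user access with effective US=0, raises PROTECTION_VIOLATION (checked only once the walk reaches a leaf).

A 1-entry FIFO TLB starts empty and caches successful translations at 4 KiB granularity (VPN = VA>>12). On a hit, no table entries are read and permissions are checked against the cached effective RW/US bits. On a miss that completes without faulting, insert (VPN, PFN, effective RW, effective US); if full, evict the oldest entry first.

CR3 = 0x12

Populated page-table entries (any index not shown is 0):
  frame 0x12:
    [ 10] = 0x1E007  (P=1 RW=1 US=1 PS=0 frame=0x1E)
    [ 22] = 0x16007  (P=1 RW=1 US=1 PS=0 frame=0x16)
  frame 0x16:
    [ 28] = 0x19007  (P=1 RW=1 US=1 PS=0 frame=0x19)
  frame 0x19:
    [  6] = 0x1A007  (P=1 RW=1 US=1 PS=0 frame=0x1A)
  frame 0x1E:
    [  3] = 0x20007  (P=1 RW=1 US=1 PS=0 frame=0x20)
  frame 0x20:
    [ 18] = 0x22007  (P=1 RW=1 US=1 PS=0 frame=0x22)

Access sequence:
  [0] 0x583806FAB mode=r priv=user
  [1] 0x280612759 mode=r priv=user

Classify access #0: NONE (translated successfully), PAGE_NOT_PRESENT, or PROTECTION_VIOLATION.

Per-access translation:
#0 VA=0x583806FAB (r,user):
  L0 @0x12[22] → 0x16007  P=1,RW=1,US=1,PS=0
  L1 @0x16[28] → 0x19007  P=1,RW=1,US=1,PS=0
  L2 @0x19[6] → 0x1A007  P=1,RW=1,US=1,PS=0
  → PA=0x1AFAB  (3 entries read)
#1 VA=0x280612759 (r,user):
  L0 @0x12[10] → 0x1E007  P=1,RW=1,US=1,PS=0
  L1 @0x1E[3] → 0x20007  P=1,RW=1,US=1,PS=0
  L2 @0x20[18] → 0x22007  P=1,RW=1,US=1,PS=0
  → PA=0x22759  (3 entries read)

Access #0 fault: NONE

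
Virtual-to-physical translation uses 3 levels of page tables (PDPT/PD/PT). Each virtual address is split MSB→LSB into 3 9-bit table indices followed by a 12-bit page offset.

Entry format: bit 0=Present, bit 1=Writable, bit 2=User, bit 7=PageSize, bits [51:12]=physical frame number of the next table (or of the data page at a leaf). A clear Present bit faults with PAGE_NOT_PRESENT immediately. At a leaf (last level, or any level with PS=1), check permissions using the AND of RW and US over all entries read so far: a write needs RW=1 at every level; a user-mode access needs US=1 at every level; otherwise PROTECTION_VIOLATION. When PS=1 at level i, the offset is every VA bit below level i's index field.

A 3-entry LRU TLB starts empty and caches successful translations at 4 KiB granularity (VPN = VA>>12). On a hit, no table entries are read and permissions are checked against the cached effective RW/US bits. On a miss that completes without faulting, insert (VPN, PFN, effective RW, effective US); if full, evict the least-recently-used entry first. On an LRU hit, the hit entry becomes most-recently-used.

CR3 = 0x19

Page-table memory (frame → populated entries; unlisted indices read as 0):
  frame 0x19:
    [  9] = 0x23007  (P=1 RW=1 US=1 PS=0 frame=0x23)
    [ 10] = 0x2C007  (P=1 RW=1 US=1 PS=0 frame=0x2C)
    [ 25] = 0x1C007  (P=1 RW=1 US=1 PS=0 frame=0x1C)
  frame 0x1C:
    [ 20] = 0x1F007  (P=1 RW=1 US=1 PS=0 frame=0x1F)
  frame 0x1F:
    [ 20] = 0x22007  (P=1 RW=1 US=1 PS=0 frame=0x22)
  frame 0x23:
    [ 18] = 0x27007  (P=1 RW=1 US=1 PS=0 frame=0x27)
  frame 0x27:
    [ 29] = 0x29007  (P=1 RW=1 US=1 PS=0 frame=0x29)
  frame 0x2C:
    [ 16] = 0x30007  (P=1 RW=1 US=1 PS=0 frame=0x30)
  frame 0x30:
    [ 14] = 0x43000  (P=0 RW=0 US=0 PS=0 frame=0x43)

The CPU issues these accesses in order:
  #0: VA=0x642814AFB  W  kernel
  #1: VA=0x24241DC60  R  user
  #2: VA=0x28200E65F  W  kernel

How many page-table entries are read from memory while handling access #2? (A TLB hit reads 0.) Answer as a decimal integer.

Trace:
#0 VA=0x642814AFB (w,kernel):
  lvl0: tbl 0x19, slot 25 ⇒ 0x1C007 (P1/RW1/US1/PS0)
  lvl1: tbl 0x1C, slot 20 ⇒ 0x1F007 (P1/RW1/US1/PS0)
  lvl2: tbl 0x1F, slot 20 ⇒ 0x22007 (P1/RW1/US1/PS0)
  → PA=0x22AFB  (3 entries read)
#1 VA=0x24241DC60 (r,user):
  lvl0: tbl 0x19, slot 9 ⇒ 0x23007 (P1/RW1/US1/PS0)
  lvl1: tbl 0x23, slot 18 ⇒ 0x27007 (P1/RW1/US1/PS0)
  lvl2: tbl 0x27, slot 29 ⇒ 0x29007 (P1/RW1/US1/PS0)
  → PA=0x29C60  (3 entries read)
#2 VA=0x28200E65F (w,kernel):
  lvl0: tbl 0x19, slot 10 ⇒ 0x2C007 (P1/RW1/US1/PS0)
  lvl1: tbl 0x2C, slot 16 ⇒ 0x30007 (P1/RW1/US1/PS0)
  lvl2: tbl 0x30, slot 14 ⇒ 0x43000 (P0/RW0/US0/PS0)
  → PAGE_NOT_PRESENT  (3 entries read)

Entries read for #2: 3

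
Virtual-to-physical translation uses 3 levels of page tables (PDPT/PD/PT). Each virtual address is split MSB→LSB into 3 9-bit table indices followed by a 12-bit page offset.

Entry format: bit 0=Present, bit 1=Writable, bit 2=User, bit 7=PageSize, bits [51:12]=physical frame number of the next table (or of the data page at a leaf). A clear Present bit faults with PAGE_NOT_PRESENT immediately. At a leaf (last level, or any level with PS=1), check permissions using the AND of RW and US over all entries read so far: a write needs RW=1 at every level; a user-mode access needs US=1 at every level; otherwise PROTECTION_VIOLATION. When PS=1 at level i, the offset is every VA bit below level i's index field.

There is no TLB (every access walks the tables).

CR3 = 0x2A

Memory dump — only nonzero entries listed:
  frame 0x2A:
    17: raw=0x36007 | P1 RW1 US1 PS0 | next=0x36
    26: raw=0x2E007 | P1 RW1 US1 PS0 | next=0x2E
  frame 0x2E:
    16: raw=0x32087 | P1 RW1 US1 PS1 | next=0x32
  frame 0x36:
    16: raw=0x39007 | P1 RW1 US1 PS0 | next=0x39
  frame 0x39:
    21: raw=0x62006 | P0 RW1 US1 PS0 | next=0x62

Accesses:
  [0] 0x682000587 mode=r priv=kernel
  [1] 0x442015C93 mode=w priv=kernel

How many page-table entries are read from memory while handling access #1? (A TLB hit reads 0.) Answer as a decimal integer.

Trace:
#0 VA=0x682000587 (r,kernel):
  L0: frame=0x2A idx=26 entry=0x2E007 [P=1 RW=1 US=1 PS=0]
  L1: frame=0x2E idx=16 entry=0x32087 [P=1 RW=1 US=1 PS=1]
  ✓ 0x32587 (huge @L1)  — 2 lookups
#1 VA=0x442015C93 (w,kernel):
  L0: frame=0x2A idx=17 entry=0x36007 [P=1 RW=1 US=1 PS=0]
  L1: frame=0x36 idx=16 entry=0x39007 [P=1 RW=1 US=1 PS=0]
  L2: frame=0x39 idx=21 entry=0x62006 [P=0 RW=1 US=1 PS=0]
  ⇒ fault: PAGE_NOT_PRESENT  — 3 lookups

Entries read for #1: 3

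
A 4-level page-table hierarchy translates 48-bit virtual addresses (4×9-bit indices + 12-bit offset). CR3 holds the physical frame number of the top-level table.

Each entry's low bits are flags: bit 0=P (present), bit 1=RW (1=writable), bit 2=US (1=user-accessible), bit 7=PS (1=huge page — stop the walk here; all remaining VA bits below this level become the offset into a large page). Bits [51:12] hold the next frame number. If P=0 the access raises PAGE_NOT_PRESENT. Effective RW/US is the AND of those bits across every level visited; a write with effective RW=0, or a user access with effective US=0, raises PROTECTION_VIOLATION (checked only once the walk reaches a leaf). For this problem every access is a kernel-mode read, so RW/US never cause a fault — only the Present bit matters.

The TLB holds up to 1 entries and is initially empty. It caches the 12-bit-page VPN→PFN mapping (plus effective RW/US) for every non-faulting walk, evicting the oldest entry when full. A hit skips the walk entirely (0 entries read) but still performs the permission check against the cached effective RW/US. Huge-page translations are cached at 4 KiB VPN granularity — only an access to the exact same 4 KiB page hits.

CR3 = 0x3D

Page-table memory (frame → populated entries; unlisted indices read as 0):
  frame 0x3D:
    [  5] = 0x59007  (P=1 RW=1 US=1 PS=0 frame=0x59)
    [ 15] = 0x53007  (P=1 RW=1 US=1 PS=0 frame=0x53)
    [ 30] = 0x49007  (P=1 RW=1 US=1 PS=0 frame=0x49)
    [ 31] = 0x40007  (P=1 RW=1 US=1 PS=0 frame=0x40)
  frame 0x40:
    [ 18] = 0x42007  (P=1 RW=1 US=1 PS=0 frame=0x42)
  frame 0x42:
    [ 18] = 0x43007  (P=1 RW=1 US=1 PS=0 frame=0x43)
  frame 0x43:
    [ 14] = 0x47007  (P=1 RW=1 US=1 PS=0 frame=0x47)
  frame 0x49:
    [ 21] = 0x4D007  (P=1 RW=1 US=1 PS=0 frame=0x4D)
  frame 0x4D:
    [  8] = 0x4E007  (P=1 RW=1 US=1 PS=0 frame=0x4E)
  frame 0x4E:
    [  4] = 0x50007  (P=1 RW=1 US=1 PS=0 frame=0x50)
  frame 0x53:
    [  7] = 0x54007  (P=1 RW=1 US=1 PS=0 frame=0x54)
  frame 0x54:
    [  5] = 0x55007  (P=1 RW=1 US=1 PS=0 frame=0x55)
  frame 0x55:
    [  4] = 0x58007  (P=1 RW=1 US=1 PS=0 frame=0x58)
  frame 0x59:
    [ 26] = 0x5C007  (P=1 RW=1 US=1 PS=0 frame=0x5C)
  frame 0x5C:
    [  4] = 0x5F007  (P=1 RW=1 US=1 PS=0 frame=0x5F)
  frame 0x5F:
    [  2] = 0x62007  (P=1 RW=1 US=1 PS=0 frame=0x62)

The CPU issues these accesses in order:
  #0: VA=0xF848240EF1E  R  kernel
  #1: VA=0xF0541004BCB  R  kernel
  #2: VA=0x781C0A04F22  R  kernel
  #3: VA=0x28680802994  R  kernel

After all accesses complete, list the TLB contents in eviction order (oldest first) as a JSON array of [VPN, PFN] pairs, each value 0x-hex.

Walk each access:
#0 VA=0xF848240EF1E (r,kernel):
  [0] read 0x3D idx=31: raw=0x40007 flags P=1 W=1 U=1 S=0
  [1] read 0x40 idx=18: raw=0x42007 flags P=1 W=1 U=1 S=0
  [2] read 0x42 idx=18: raw=0x43007 flags P=1 W=1 U=1 S=0
  [3] read 0x43 idx=14: raw=0x47007 flags P=1 W=1 U=1 S=0
  ⇒ phys 0x47F1E  [4 reads]
#1 VA=0xF0541004BCB (r,kernel):
  [0] read 0x3D idx=30: raw=0x49007 flags P=1 W=1 U=1 S=0
  [1] read 0x49 idx=21: raw=0x4D007 flags P=1 W=1 U=1 S=0
  [2] read 0x4D idx=8: raw=0x4E007 flags P=1 W=1 U=1 S=0
  [3] read 0x4E idx=4: raw=0x50007 flags P=1 W=1 U=1 S=0
  ⇒ phys 0x50BCB  [4 reads]
#2 VA=0x781C0A04F22 (r,kernel):
  [0] read 0x3D idx=15: raw=0x53007 flags P=1 W=1 U=1 S=0
  [1] read 0x53 idx=7: raw=0x54007 flags P=1 W=1 U=1 S=0
  [2] read 0x54 idx=5: raw=0x55007 flags P=1 W=1 U=1 S=0
  [3] read 0x55 idx=4: raw=0x58007 flags P=1 W=1 U=1 S=0
  ⇒ phys 0x58F22  [4 reads]
#3 VA=0x28680802994 (r,kernel):
  [0] read 0x3D idx=5: raw=0x59007 flags P=1 W=1 U=1 S=0
  [1] read 0x59 idx=26: raw=0x5C007 flags P=1 W=1 U=1 S=0
  [2] read 0x5C idx=4: raw=0x5F007 flags P=1 W=1 U=1 S=0
  [3] read 0x5F idx=2: raw=0x62007 flags P=1 W=1 U=1 S=0
  ⇒ phys 0x62994  [4 reads]

TLB: [["0x28680802", "0x62"]]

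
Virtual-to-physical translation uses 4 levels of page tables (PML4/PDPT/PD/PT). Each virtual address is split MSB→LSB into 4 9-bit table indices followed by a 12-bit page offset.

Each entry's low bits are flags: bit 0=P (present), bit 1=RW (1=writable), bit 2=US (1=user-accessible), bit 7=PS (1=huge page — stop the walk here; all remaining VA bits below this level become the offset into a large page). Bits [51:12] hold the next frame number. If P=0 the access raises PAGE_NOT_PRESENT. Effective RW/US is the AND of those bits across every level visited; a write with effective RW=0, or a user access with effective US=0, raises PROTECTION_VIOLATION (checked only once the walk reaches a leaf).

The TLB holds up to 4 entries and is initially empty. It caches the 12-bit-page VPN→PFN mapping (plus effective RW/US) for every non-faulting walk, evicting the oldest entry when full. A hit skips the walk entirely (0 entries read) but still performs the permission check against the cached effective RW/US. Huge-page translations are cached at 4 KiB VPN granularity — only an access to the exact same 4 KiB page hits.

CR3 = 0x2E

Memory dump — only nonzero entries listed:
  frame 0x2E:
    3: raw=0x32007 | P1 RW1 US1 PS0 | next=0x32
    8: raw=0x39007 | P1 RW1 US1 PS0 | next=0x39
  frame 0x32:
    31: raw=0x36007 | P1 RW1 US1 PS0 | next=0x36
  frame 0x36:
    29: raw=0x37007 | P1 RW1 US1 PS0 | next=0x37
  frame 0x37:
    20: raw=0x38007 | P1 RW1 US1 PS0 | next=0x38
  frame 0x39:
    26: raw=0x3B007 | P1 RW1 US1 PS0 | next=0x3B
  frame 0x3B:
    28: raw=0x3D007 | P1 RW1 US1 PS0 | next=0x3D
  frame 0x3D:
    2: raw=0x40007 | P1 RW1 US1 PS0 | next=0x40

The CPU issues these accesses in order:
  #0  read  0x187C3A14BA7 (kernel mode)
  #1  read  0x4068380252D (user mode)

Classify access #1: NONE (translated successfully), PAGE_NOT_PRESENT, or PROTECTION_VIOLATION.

Trace:
#0 VA=0x187C3A14BA7 (r,kernel):
  L0 @0x2E[3] → 0x32007  P=1,RW=1,US=1,PS=0
  L1 @0x32[31] → 0x36007  P=1,RW=1,US=1,PS=0
  L2 @0x36[29] → 0x37007  P=1,RW=1,US=1,PS=0
  L3 @0x37[20] → 0x38007  P=1,RW=1,US=1,PS=0
  ✓ 0x38BA7  — 4 lookups
#1 VA=0x4068380252D (r,user):
  L0 @0x2E[8] → 0x39007  P=1,RW=1,US=1,PS=0
  L1 @0x39[26] → 0x3B007  P=1,RW=1,US=1,PS=0
  L2 @0x3B[28] → 0x3D007  P=1,RW=1,US=1,PS=0
  L3 @0x3D[2] → 0x40007  P=1,RW=1,US=1,PS=0
  ✓ 0x4052D  — 4 lookups

Access #1 fault: NONE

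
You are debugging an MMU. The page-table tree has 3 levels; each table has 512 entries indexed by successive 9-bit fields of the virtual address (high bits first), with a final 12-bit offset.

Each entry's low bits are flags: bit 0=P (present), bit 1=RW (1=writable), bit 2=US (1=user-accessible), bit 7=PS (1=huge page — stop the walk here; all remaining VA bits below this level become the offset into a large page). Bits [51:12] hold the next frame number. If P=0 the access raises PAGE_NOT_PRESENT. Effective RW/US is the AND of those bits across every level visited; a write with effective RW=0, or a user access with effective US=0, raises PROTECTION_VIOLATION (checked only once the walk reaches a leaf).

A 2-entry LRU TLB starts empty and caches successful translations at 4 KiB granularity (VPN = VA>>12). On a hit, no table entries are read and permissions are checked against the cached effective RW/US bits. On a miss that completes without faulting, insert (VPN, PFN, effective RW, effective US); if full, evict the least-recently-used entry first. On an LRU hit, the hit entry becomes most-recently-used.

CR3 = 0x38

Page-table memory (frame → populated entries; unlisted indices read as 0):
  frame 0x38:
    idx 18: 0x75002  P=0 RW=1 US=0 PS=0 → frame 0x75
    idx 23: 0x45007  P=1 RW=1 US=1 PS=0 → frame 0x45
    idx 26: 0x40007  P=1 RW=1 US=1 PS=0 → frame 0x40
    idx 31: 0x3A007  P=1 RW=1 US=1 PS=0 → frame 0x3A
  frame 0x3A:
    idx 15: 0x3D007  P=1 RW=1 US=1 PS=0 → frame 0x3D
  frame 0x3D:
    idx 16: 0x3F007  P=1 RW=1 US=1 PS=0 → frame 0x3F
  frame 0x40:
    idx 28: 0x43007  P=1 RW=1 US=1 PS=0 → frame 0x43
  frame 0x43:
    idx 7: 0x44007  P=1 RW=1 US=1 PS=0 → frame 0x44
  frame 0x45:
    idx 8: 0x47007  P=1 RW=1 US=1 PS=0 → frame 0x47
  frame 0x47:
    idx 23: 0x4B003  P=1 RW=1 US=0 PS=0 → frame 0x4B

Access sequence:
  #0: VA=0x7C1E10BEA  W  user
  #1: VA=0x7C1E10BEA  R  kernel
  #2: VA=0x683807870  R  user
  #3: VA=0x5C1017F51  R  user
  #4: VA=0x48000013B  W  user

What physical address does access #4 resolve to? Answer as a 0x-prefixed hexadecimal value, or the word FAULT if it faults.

Walk each access:
#0 VA=0x7C1E10BEA (w,user):
  L0: frame=0x38 idx=31 entry=0x3A007 [P=1 RW=1 US=1 PS=0]
  L1: frame=0x3A idx=15 entry=0x3D007 [P=1 RW=1 US=1 PS=0]
  L2: frame=0x3D idx=16 entry=0x3F007 [P=1 RW=1 US=1 PS=0]
  ⇒ phys 0x3FBEA  [3 reads]
#1 VA=0x7C1E10BEA (r,kernel):
  TLB hit vpn=0x7C1E10 → PA=0x3FBEA
#2 VA=0x683807870 (r,user):
  L0: frame=0x38 idx=26 entry=0x40007 [P=1 RW=1 US=1 PS=0]
  L1: frame=0x40 idx=28 entry=0x43007 [P=1 RW=1 US=1 PS=0]
  L2: frame=0x43 idx=7 entry=0x44007 [P=1 RW=1 US=1 PS=0]
  ⇒ phys 0x44870  [3 reads]
#3 VA=0x5C1017F51 (r,user):
  L0: frame=0x38 idx=23 entry=0x45007 [P=1 RW=1 US=1 PS=0]
  L1: frame=0x45 idx=8 entry=0x47007 [P=1 RW=1 US=1 PS=0]
  L2: frame=0x47 idx=23 entry=0x4B003 [P=1 RW=1 US=0 PS=0]
  ✗ PROTECTION_VIOLATION  [3 reads]
#4 VA=0x48000013B (w,user):
  L0: frame=0x38 idx=18 entry=0x75002 [P=0 RW=1 US=0 PS=0]
  ✗ PAGE_NOT_PRESENT  [1 reads]

Access #4 PA: FAULT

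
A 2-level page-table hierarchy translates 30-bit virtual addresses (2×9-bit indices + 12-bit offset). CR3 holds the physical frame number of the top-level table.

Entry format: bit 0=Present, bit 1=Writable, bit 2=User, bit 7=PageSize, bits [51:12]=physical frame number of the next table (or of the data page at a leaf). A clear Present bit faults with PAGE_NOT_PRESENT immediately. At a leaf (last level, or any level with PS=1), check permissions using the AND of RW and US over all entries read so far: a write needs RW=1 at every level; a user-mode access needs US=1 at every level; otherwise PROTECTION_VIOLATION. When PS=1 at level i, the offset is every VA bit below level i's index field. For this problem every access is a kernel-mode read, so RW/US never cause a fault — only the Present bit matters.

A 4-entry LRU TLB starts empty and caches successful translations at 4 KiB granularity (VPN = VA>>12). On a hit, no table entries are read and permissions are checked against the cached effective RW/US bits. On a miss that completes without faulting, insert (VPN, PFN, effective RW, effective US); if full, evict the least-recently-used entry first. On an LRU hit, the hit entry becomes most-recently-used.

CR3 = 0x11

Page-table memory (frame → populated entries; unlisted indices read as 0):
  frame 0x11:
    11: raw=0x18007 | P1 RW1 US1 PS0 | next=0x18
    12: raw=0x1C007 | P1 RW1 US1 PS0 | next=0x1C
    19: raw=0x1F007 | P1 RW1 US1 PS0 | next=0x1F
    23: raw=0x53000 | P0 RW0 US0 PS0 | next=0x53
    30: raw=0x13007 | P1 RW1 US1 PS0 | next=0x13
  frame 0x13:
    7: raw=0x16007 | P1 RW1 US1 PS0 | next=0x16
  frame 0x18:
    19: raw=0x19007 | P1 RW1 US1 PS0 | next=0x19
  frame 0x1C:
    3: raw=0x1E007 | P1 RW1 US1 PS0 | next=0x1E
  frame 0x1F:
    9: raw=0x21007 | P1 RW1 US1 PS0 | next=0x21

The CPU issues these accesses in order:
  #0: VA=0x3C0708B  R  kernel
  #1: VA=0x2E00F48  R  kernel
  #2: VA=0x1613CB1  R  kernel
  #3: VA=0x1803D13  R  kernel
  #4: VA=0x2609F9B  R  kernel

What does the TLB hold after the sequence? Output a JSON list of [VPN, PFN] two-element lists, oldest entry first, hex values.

Trace:
#0 VA=0x3C0708B (r,kernel):
  L0 @0x11[30] → 0x13007  P=1,RW=1,US=1,PS=0
  L1 @0x13[7] → 0x16007  P=1,RW=1,US=1,PS=0
  → PA=0x1608B  (2 entries read)
#1 VA=0x2E00F48 (r,kernel):
  L0 @0x11[23] → 0x53000  P=0,RW=0,US=0,PS=0
  ⇒ fault: PAGE_NOT_PRESENT  — 1 lookups
#2 VA=0x1613CB1 (r,kernel):
  L0 @0x11[11] → 0x18007  P=1,RW=1,US=1,PS=0
  L1 @0x18[19] → 0x19007  P=1,RW=1,US=1,PS=0
  → PA=0x19CB1  (2 entries read)
#3 VA=0x1803D13 (r,kernel):
  L0 @0x11[12] → 0x1C007  P=1,RW=1,US=1,PS=0
  L1 @0x1C[3] → 0x1E007  P=1,RW=1,US=1,PS=0
  → PA=0x1ED13  (2 entries read)
#4 VA=0x2609F9B (r,kernel):
  L0 @0x11[19] → 0x1F007  P=1,RW=1,US=1,PS=0
  L1 @0x1F[9] → 0x21007  P=1,RW=1,US=1,PS=0
  → PA=0x21F9B  (2 entries read)

TLB: [["0x3C07", "0x16"], ["0x1613", "0x19"], ["0x1803", "0x1E"], ["0x2609", "0x21"]]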